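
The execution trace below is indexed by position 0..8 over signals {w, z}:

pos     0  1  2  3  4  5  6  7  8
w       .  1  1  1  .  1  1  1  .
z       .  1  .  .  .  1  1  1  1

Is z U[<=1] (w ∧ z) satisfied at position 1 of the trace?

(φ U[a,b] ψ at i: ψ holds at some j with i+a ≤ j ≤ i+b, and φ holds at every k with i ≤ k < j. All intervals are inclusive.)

Need some j in [1,2] with (w ∧ z), and z at every k in [1,j-1].
  j=1: (w ∧ z) holds; no prefix to check → satisfied.

Holds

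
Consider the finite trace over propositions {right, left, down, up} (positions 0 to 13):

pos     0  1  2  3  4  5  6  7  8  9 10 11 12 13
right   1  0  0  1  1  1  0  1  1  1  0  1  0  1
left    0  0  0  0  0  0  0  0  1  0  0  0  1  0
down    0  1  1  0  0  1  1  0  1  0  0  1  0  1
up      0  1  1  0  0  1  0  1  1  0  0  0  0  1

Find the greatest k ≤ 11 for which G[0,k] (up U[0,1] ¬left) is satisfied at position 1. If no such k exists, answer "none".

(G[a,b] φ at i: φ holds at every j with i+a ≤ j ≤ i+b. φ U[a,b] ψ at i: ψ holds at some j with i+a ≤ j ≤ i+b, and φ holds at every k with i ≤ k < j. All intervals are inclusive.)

(up U[0,1] ¬left) must hold from j=1 onward; find where it first fails.
  j=1: holds
  j=2: holds
  j=3: holds
  j=4: holds
  j=5: holds
  j=6: holds
  j=7: holds
  j=8: holds
  j=9: holds
  j=10: holds
  j=11: holds
  j=12: fails
Holds on [1,11], so largest k = 10.

10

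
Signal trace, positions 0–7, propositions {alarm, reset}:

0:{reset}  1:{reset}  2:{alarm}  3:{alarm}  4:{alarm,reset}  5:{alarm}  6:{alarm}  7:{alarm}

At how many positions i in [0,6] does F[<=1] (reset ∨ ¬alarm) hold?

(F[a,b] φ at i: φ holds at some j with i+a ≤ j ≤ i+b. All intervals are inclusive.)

4

Evaluate at each i in [0,6]:
  i=0: ✓ (witness j=0)
  i=1: ✓ (witness j=1)
  i=2: ✗ (none in [2,3])
  i=3: ✓ (witness j=4)
  i=4: ✓ (witness j=4)
  i=5: ✗ (none in [5,6])
  i=6: ✗ (none in [6,7])
Positions where it holds: {0, 1, 3, 4} → 4.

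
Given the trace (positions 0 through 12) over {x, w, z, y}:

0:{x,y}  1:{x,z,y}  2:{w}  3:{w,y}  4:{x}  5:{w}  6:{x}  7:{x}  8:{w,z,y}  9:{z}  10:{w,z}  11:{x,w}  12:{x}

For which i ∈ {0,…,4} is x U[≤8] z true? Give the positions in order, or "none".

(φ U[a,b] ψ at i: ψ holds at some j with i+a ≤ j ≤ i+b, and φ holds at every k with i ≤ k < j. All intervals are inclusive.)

Evaluate at each i in [0,4]:
  i=0: ✓ (rhs at j=1; lhs holds on [0,0])
  i=1: ✓ (rhs at j=1)
  i=2: ✗ (lhs fails at k=2 before rhs at j=8)
  i=3: ✗ (lhs fails at k=3 before rhs at j=8)
  i=4: ✗ (lhs fails at k=5 before rhs at j=8)

0, 1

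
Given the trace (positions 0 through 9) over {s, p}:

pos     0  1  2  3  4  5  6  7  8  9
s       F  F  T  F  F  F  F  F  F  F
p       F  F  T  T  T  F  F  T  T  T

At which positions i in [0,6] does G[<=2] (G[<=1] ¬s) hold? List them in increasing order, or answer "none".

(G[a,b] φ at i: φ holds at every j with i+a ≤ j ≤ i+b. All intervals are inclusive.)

3, 4, 5, 6

Evaluate at each i in [0,6]:
  i=0: ✗ (fails at j=1)
  i=1: ✗ (fails at j=1)
  i=2: ✗ (fails at j=2)
  i=3: ✓ (all of [3,5])
  i=4: ✓ (all of [4,6])
  i=5: ✓ (all of [5,7])
  i=6: ✓ (all of [6,8])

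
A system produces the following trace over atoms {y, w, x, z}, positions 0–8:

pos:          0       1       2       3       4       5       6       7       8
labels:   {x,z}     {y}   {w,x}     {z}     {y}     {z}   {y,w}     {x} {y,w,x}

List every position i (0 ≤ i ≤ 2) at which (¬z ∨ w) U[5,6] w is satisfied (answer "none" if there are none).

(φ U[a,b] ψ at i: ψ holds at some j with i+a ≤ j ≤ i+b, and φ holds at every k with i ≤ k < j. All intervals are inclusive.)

none

Evaluate at each i in [0,2]:
  i=0: ✗ (lhs fails at k=0 before rhs at j=6)
  i=1: ✗ (lhs fails at k=3 before rhs at j=6)
  i=2: ✗ (lhs fails at k=3 before rhs at j=8)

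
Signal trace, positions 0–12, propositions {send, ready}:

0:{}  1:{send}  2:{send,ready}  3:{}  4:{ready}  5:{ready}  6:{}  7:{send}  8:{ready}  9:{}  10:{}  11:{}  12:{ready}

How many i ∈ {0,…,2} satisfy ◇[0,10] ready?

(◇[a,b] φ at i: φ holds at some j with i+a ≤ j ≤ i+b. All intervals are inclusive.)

3

Evaluate at each i in [0,2]:
  i=0: ✓ (witness j=2)
  i=1: ✓ (witness j=2)
  i=2: ✓ (witness j=2)
Positions where it holds: {0, 1, 2} → 3.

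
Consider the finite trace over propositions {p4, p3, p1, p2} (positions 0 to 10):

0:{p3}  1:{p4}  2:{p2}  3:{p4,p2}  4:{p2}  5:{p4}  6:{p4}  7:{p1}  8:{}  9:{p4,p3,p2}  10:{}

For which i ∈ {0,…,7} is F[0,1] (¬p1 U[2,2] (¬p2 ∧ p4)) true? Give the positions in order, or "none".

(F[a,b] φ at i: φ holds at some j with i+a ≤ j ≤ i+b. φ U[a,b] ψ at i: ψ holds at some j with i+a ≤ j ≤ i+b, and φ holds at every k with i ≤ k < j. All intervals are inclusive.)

2, 3, 4

Evaluate at each i in [0,7]:
  i=0: ✗ (none in [0,1])
  i=1: ✗ (none in [1,2])
  i=2: ✓ (witness j=3)
  i=3: ✓ (witness j=3)
  i=4: ✓ (witness j=4)
  i=5: ✗ (none in [5,6])
  i=6: ✗ (none in [6,7])
  i=7: ✗ (none in [7,8])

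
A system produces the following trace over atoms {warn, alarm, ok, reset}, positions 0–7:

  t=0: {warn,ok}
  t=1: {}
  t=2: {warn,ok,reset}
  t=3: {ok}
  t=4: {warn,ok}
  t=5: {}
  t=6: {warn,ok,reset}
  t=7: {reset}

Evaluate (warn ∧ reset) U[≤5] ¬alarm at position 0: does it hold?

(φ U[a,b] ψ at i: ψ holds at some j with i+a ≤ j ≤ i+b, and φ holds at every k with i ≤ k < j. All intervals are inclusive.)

Need some j in [0,5] with ¬alarm, and (warn ∧ reset) at every k in [0,j-1].
  j=0: ¬alarm holds; no prefix to check → satisfied.

True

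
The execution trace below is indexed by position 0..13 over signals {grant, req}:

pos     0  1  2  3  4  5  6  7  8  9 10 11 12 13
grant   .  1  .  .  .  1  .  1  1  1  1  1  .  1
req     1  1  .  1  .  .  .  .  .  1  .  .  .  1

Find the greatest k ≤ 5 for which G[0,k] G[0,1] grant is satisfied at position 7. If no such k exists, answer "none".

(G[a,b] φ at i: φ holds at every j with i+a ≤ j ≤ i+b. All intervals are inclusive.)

3

G[0,1] grant must hold from j=7 onward; find where it first fails.
  j=7: holds
  j=8: holds
  j=9: holds
  j=10: holds
  j=11: fails
Holds on [7,10], so largest k = 3.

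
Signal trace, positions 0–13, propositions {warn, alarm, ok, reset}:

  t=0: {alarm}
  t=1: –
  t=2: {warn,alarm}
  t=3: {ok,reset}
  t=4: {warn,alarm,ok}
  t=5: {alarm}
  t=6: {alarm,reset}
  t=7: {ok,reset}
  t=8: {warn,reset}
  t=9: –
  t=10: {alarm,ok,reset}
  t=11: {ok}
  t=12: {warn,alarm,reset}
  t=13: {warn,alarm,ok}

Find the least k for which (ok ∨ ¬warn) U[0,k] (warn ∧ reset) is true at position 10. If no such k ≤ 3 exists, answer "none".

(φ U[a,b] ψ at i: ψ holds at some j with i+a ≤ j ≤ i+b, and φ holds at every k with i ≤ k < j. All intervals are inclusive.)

Need earliest j ≥ 10 with (warn ∧ reset), and (ok ∨ ¬warn) at every k in [10,j-1].
  j=10: rhs fails.
  j=11: rhs fails.
  j=12: rhs holds; lhs holds on [10,11]. k = 2.

2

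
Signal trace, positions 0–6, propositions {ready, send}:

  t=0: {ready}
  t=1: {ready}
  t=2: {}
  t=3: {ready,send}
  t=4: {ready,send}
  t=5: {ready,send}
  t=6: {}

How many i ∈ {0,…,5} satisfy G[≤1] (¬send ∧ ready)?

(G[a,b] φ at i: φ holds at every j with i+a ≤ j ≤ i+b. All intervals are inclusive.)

Evaluate at each i in [0,5]:
  i=0: ✓ (all of [0,1])
  i=1: ✗ (fails at j=2)
  i=2: ✗ (fails at j=2)
  i=3: ✗ (fails at j=3)
  i=4: ✗ (fails at j=4)
  i=5: ✗ (fails at j=5)
Positions where it holds: {0} → 1.

1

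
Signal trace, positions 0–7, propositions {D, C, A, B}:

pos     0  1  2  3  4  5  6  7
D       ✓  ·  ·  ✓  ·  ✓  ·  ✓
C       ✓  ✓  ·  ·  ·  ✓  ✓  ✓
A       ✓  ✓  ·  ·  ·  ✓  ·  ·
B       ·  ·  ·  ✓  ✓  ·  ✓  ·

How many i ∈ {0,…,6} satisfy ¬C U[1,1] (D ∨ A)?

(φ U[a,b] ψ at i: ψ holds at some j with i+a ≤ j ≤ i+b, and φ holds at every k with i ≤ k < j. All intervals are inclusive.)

Evaluate at each i in [0,6]:
  i=0: ✗ (lhs fails at k=0 before rhs at j=1)
  i=1: ✗ (no rhs in [2,2])
  i=2: ✓ (rhs at j=3; lhs holds on [2,2])
  i=3: ✗ (no rhs in [4,4])
  i=4: ✓ (rhs at j=5; lhs holds on [4,4])
  i=5: ✗ (no rhs in [6,6])
  i=6: ✗ (lhs fails at k=6 before rhs at j=7)
Positions where it holds: {2, 4} → 2.

2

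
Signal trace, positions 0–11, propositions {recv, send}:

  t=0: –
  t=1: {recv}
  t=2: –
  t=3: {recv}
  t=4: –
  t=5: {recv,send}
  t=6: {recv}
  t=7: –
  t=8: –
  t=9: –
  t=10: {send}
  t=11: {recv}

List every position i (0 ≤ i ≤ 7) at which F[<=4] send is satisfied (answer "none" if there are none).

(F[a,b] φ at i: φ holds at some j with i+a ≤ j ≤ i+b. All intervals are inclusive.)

Evaluate at each i in [0,7]:
  i=0: ✗ (none in [0,4])
  i=1: ✓ (witness j=5)
  i=2: ✓ (witness j=5)
  i=3: ✓ (witness j=5)
  i=4: ✓ (witness j=5)
  i=5: ✓ (witness j=5)
  i=6: ✓ (witness j=10)
  i=7: ✓ (witness j=10)

1, 2, 3, 4, 5, 6, 7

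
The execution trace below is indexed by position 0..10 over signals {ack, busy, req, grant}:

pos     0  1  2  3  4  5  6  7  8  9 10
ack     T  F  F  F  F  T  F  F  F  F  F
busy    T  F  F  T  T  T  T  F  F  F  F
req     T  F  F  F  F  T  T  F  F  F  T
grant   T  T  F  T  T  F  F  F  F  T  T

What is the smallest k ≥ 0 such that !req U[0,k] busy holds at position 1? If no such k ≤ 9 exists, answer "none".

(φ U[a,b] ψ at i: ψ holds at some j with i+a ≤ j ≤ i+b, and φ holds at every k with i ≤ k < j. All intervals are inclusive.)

Need earliest j ≥ 1 with busy, and !req at every k in [1,j-1].
  j=1: rhs fails.
  j=2: rhs fails.
  j=3: rhs holds; lhs holds on [1,2]. k = 2.

2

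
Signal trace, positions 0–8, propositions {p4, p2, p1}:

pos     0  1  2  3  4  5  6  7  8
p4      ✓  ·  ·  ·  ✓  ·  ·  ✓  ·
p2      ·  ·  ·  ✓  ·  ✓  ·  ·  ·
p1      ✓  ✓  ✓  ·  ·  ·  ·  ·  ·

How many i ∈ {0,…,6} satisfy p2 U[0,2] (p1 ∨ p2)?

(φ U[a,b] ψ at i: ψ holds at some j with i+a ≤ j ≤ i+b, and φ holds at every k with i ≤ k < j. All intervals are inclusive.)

5

Evaluate at each i in [0,6]:
  i=0: ✓ (rhs at j=0)
  i=1: ✓ (rhs at j=1)
  i=2: ✓ (rhs at j=2)
  i=3: ✓ (rhs at j=3)
  i=4: ✗ (lhs fails at k=4 before rhs at j=5)
  i=5: ✓ (rhs at j=5)
  i=6: ✗ (no rhs in [6,8])
Positions where it holds: {0, 1, 2, 3, 5} → 5.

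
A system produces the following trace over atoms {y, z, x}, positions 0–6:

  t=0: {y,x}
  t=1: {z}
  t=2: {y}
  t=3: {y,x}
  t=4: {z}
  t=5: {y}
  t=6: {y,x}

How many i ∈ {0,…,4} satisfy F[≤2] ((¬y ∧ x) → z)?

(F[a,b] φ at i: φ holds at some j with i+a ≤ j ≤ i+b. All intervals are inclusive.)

Evaluate at each i in [0,4]:
  i=0: ✓ (witness j=0)
  i=1: ✓ (witness j=1)
  i=2: ✓ (witness j=2)
  i=3: ✓ (witness j=3)
  i=4: ✓ (witness j=4)
Positions where it holds: {0, 1, 2, 3, 4} → 5.

5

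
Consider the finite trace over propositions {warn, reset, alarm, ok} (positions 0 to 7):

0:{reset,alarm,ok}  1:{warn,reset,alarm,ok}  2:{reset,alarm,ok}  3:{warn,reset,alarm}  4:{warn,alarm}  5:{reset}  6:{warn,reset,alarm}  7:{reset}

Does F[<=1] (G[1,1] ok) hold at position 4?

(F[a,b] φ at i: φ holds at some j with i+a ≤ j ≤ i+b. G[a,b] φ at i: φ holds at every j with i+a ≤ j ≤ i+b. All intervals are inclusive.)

Check G[1,1] ok at each j in [4,5]:
  j=4: fails at 5
  j=5: fails at 6
No position in the window satisfies it → formula fails.

Does not hold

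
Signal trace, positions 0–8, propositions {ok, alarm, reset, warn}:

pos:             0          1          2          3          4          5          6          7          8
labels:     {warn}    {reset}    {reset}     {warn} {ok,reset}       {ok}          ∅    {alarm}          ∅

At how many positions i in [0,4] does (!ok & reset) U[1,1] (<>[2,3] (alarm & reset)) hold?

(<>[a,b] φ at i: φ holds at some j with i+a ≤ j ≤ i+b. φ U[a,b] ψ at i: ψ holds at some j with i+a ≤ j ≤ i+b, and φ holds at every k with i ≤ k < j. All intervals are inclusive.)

0

Evaluate at each i in [0,4]:
  i=0: ✗ (no rhs in [1,1])
  i=1: ✗ (no rhs in [2,2])
  i=2: ✗ (no rhs in [3,3])
  i=3: ✗ (no rhs in [4,4])
  i=4: ✗ (no rhs in [5,5])
Positions where it holds: {} → 0.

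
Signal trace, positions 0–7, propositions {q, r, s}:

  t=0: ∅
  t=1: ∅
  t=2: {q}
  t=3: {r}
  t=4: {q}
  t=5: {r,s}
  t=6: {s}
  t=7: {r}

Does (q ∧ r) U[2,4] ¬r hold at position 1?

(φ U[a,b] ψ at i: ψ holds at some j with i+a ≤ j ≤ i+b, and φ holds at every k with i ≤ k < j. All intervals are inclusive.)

Need some j in [3,5] with ¬r, and (q ∧ r) at every k in [1,j-1].
  j=3: ¬r false.
  j=4: ¬r holds, but (q ∧ r) fails at k=1 → not this j.
  j=5: ¬r false.
No j in the window works → until fails.

False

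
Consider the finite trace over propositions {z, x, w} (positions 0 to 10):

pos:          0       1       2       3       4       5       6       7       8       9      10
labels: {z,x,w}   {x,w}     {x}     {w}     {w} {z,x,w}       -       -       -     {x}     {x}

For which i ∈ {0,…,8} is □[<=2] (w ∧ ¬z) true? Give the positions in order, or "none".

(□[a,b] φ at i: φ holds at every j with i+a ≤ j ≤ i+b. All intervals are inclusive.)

none

Evaluate at each i in [0,8]:
  i=0: ✗ (fails at j=0)
  i=1: ✗ (fails at j=2)
  i=2: ✗ (fails at j=2)
  i=3: ✗ (fails at j=5)
  i=4: ✗ (fails at j=5)
  i=5: ✗ (fails at j=5)
  i=6: ✗ (fails at j=6)
  i=7: ✗ (fails at j=7)
  i=8: ✗ (fails at j=8)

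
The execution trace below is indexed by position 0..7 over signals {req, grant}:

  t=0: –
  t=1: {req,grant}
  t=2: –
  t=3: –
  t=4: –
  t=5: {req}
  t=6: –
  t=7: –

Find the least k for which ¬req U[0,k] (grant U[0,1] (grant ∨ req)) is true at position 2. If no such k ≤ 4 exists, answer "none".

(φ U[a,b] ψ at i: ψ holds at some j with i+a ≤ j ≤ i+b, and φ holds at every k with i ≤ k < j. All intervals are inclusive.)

Need earliest j ≥ 2 with (grant U[0,1] (grant ∨ req)), and ¬req at every k in [2,j-1].
  j=2: rhs fails.
  j=3: rhs fails.
  j=4: rhs fails.
  j=5: rhs holds; lhs holds on [2,4]. k = 3.

3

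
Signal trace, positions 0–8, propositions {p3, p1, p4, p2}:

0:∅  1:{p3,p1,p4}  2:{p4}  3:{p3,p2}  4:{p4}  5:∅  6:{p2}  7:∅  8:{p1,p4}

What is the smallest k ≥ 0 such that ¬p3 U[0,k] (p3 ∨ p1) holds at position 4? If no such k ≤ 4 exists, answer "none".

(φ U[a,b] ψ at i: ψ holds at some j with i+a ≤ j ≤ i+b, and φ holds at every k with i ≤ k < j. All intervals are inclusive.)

4

Need earliest j ≥ 4 with (p3 ∨ p1), and ¬p3 at every k in [4,j-1].
  j=4: rhs fails.
  j=5: rhs fails.
  j=6: rhs fails.
  j=7: rhs fails.
  j=8: rhs holds; lhs holds on [4,7]. k = 4.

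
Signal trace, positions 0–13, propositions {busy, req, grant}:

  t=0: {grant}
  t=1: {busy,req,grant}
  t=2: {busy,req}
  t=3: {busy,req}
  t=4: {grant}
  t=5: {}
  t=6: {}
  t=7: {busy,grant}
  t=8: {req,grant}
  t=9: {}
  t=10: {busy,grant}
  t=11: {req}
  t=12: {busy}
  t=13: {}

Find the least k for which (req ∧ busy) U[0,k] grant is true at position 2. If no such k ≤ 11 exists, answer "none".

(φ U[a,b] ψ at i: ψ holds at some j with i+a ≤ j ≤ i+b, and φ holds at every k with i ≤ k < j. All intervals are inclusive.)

2

Need earliest j ≥ 2 with grant, and (req ∧ busy) at every k in [2,j-1].
  j=2: rhs fails.
  j=3: rhs fails.
  j=4: rhs holds; lhs holds on [2,3]. k = 2.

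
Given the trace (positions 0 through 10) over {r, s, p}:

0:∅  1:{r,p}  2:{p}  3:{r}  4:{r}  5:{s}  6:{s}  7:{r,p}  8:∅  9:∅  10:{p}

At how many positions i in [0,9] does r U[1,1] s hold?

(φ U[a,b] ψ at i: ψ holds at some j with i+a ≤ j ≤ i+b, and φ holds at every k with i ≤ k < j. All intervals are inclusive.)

1

Evaluate at each i in [0,9]:
  i=0: ✗ (no rhs in [1,1])
  i=1: ✗ (no rhs in [2,2])
  i=2: ✗ (no rhs in [3,3])
  i=3: ✗ (no rhs in [4,4])
  i=4: ✓ (rhs at j=5; lhs holds on [4,4])
  i=5: ✗ (lhs fails at k=5 before rhs at j=6)
  i=6: ✗ (no rhs in [7,7])
  i=7: ✗ (no rhs in [8,8])
  i=8: ✗ (no rhs in [9,9])
  i=9: ✗ (no rhs in [10,10])
Positions where it holds: {4} → 1.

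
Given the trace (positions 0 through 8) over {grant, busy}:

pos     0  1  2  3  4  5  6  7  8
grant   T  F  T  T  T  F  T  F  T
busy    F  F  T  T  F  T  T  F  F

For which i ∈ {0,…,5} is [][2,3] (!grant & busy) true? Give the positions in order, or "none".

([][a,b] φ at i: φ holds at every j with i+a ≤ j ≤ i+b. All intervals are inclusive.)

Evaluate at each i in [0,5]:
  i=0: ✗ (fails at j=2)
  i=1: ✗ (fails at j=3)
  i=2: ✗ (fails at j=4)
  i=3: ✗ (fails at j=6)
  i=4: ✗ (fails at j=6)
  i=5: ✗ (fails at j=7)

none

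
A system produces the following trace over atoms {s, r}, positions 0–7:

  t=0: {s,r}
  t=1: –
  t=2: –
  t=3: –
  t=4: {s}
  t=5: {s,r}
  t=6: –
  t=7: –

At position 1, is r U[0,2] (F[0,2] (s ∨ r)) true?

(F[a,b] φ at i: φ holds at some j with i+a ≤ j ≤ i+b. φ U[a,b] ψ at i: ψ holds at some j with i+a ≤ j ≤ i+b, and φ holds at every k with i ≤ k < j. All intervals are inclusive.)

Need some j in [1,3] with F[0,2] (s ∨ r), and r at every k in [1,j-1].
  j=1: F[0,2] (s ∨ r) — fails (none in [1,3]).
  j=2: F[0,2] (s ∨ r) holds, but r fails at k=1 → not this j.
  j=3: F[0,2] (s ∨ r) holds, but r fails at k=1 → not this j.
No j in the window works → until fails.

Does not hold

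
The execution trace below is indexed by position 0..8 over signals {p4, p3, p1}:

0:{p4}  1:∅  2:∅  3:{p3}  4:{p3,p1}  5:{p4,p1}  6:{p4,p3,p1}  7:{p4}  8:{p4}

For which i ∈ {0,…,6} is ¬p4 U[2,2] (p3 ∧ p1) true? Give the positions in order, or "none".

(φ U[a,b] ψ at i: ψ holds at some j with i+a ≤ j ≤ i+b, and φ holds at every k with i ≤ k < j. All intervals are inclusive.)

Evaluate at each i in [0,6]:
  i=0: ✗ (no rhs in [2,2])
  i=1: ✗ (no rhs in [3,3])
  i=2: ✓ (rhs at j=4; lhs holds on [2,3])
  i=3: ✗ (no rhs in [5,5])
  i=4: ✗ (lhs fails at k=5 before rhs at j=6)
  i=5: ✗ (no rhs in [7,7])
  i=6: ✗ (no rhs in [8,8])

2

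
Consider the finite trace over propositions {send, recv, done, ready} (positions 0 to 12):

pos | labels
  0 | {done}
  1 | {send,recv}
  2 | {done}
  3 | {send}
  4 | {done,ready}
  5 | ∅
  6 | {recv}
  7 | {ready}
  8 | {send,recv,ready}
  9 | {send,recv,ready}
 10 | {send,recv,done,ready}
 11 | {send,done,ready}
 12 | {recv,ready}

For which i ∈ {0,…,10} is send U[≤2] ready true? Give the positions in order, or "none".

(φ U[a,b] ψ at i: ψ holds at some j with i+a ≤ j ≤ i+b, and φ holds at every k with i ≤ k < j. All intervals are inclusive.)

Evaluate at each i in [0,10]:
  i=0: ✗ (no rhs in [0,2])
  i=1: ✗ (no rhs in [1,3])
  i=2: ✗ (lhs fails at k=2 before rhs at j=4)
  i=3: ✓ (rhs at j=4; lhs holds on [3,3])
  i=4: ✓ (rhs at j=4)
  i=5: ✗ (lhs fails at k=5 before rhs at j=7)
  i=6: ✗ (lhs fails at k=6 before rhs at j=7)
  i=7: ✓ (rhs at j=7)
  i=8: ✓ (rhs at j=8)
  i=9: ✓ (rhs at j=9)
  i=10: ✓ (rhs at j=10)

3, 4, 7, 8, 9, 10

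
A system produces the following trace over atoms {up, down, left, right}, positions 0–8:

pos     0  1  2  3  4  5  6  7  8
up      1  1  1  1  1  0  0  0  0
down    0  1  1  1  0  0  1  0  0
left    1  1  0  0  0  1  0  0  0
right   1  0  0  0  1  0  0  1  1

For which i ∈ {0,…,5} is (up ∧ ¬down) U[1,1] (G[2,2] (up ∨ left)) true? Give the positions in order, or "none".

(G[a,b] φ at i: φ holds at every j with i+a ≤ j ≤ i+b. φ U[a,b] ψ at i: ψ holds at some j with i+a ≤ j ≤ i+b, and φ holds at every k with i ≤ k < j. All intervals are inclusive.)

Evaluate at each i in [0,5]:
  i=0: ✓ (rhs at j=1; lhs holds on [0,0])
  i=1: ✗ (lhs fails at k=1 before rhs at j=2)
  i=2: ✗ (lhs fails at k=2 before rhs at j=3)
  i=3: ✗ (no rhs in [4,4])
  i=4: ✗ (no rhs in [5,5])
  i=5: ✗ (no rhs in [6,6])

0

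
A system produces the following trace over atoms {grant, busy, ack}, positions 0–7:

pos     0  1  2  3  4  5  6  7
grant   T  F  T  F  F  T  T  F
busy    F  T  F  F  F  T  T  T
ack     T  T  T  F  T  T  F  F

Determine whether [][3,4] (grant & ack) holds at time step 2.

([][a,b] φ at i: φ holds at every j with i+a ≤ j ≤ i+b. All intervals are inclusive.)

Does not hold

Check (grant & ack) at every j in [5,6]:
  j=5: true
  j=6: false
Fails at j=6 → formula fails.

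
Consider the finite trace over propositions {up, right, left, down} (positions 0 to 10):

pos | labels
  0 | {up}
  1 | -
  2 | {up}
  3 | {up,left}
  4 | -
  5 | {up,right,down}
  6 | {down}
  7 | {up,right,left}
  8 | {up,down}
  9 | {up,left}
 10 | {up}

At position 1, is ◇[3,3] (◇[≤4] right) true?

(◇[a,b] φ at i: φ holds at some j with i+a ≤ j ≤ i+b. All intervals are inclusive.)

Yes

Check ◇[≤4] right at each j in [4,4]:
  j=4: holds (witness at 5)
Found at j=4 → formula holds.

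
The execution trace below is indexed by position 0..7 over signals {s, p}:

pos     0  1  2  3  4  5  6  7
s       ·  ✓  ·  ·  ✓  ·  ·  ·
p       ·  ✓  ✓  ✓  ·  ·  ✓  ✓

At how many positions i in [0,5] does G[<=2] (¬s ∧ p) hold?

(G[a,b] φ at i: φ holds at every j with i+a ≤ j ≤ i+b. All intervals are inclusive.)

0

Evaluate at each i in [0,5]:
  i=0: ✗ (fails at j=0)
  i=1: ✗ (fails at j=1)
  i=2: ✗ (fails at j=4)
  i=3: ✗ (fails at j=4)
  i=4: ✗ (fails at j=4)
  i=5: ✗ (fails at j=5)
Positions where it holds: {} → 0.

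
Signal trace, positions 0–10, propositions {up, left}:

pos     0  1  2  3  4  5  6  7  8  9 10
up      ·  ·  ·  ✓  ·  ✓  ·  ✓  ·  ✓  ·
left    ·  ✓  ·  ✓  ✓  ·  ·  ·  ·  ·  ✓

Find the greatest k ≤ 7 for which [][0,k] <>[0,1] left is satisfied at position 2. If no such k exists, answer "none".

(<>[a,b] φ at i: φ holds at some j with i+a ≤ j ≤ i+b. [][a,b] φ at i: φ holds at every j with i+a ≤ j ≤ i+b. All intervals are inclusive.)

2

<>[0,1] left must hold from j=2 onward; find where it first fails.
  j=2: holds
  j=3: holds
  j=4: holds
  j=5: fails
Holds on [2,4], so largest k = 2.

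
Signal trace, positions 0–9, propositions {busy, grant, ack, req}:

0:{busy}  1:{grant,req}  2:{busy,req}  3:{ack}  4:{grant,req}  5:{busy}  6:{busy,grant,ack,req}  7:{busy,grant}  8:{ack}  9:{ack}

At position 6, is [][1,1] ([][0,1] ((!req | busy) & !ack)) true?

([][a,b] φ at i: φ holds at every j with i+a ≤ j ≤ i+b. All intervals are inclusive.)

Check [][0,1] ((!req | busy) & !ack) at every j in [7,7]:
  j=7: fails at 8
Fails at j=7 → formula fails.

False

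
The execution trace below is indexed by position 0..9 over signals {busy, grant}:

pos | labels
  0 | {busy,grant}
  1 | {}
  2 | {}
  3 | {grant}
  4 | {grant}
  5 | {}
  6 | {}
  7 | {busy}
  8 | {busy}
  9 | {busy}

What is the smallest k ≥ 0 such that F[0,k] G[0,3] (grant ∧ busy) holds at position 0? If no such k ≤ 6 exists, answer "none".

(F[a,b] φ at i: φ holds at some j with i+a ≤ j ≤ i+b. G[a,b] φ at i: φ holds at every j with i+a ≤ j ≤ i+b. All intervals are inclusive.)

none

Scan j = 0,1,… for G[0,3] (grant ∧ busy):
  j=0: fails
  j=1: fails
  j=2: fails
  j=3: fails
  j=4: fails
  j=5: fails
  j=6: fails
No j in [0,6] satisfies it → none.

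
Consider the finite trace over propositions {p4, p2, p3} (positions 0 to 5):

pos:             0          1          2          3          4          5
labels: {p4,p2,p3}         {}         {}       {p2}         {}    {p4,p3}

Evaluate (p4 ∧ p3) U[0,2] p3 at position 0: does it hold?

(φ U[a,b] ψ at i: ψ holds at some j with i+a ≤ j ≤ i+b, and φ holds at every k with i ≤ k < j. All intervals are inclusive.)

Need some j in [0,2] with p3, and (p4 ∧ p3) at every k in [0,j-1].
  j=0: p3 holds; no prefix to check → satisfied.

True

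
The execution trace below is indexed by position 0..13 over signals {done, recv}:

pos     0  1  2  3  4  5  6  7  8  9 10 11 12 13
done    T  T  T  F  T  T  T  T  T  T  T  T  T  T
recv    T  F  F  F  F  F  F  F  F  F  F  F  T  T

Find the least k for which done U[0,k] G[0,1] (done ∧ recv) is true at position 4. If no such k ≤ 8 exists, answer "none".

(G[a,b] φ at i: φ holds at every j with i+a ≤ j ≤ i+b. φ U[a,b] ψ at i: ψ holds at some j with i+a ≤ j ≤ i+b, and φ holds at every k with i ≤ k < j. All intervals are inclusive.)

8

Need earliest j ≥ 4 with G[0,1] (done ∧ recv), and done at every k in [4,j-1].
  j=4: rhs fails.
  j=5: rhs fails.
  j=6: rhs fails.
  j=7: rhs fails.
  j=8: rhs fails.
  j=9: rhs fails.
  j=10: rhs fails.
  j=11: rhs fails.
  j=12: rhs holds; lhs holds on [4,11]. k = 8.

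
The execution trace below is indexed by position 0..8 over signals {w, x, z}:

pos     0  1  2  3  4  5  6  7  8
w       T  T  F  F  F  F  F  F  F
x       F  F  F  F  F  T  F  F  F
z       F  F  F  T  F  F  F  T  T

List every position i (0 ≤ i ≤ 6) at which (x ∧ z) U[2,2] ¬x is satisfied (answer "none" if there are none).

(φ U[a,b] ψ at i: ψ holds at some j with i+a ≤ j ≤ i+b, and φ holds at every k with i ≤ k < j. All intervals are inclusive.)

none

Evaluate at each i in [0,6]:
  i=0: ✗ (lhs fails at k=0 before rhs at j=2)
  i=1: ✗ (lhs fails at k=1 before rhs at j=3)
  i=2: ✗ (lhs fails at k=2 before rhs at j=4)
  i=3: ✗ (no rhs in [5,5])
  i=4: ✗ (lhs fails at k=4 before rhs at j=6)
  i=5: ✗ (lhs fails at k=5 before rhs at j=7)
  i=6: ✗ (lhs fails at k=6 before rhs at j=8)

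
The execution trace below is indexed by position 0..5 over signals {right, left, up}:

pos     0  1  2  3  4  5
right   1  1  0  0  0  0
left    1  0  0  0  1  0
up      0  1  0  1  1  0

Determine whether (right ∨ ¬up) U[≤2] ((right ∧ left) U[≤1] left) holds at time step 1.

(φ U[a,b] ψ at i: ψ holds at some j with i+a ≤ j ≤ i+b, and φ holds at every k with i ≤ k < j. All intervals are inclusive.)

Does not hold

Need some j in [1,3] with ((right ∧ left) U[≤1] left), and (right ∨ ¬up) at every k in [1,j-1].
  j=1: ((right ∧ left) U[≤1] left) — fails.
  j=2: ((right ∧ left) U[≤1] left) — fails.
  j=3: ((right ∧ left) U[≤1] left) — fails.
No j in the window works → until fails.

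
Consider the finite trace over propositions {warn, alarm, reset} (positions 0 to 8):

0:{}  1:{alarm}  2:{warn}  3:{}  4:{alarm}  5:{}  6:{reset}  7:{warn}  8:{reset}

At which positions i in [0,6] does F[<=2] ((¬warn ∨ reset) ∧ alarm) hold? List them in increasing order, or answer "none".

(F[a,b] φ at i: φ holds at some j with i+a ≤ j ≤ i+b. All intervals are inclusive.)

0, 1, 2, 3, 4

Evaluate at each i in [0,6]:
  i=0: ✓ (witness j=1)
  i=1: ✓ (witness j=1)
  i=2: ✓ (witness j=4)
  i=3: ✓ (witness j=4)
  i=4: ✓ (witness j=4)
  i=5: ✗ (none in [5,7])
  i=6: ✗ (none in [6,8])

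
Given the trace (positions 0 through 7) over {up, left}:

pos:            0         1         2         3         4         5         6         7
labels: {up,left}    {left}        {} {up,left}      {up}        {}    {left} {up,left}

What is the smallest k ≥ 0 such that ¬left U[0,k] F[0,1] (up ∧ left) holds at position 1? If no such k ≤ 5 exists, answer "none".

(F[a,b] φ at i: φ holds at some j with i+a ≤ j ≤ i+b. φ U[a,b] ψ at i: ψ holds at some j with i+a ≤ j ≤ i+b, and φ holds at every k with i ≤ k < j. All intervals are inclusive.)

Need earliest j ≥ 1 with F[0,1] (up ∧ left), and ¬left at every k in [1,j-1].
  j=1: rhs fails.
  j=2: rhs holds but lhs fails at k=1.
  j=3: rhs holds but lhs fails at k=1.
  j=4: rhs fails.
  j=5: rhs fails.
  j=6: rhs holds but lhs fails at k=1.
No witness within the range → none.

none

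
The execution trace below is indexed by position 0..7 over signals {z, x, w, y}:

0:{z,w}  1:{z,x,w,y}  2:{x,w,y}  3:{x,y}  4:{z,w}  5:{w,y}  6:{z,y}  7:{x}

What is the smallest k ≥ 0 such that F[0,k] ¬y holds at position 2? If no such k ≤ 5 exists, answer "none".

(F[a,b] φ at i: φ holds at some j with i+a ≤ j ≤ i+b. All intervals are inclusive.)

Scan j = 2,3,… for ¬y:
  j=2: fails
  j=3: fails
  j=4: holds
First hit at j=4, so smallest k = 4-2 = 2.

2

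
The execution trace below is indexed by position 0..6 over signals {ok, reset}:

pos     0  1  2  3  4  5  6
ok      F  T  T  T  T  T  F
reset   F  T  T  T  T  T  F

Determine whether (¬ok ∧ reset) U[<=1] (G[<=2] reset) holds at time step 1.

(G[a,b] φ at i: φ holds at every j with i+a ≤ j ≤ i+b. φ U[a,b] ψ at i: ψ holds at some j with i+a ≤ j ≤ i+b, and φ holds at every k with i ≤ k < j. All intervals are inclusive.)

Yes

Need some j in [1,2] with G[<=2] reset, and (¬ok ∧ reset) at every k in [1,j-1].
  j=1: G[<=2] reset holds; no prefix to check → satisfied.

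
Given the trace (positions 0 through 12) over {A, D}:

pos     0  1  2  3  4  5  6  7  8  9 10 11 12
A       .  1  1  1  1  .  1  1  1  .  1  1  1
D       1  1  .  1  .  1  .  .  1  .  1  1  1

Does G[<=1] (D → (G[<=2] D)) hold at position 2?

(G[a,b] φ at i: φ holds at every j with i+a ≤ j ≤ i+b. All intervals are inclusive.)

Check (D → (G[<=2] D)) at every j in [2,3]:
  j=2: antecedent false → ✓
  j=3: antecedent true; consequent fails at 4 → ✗
Fails at j=3 → formula fails.

Does not hold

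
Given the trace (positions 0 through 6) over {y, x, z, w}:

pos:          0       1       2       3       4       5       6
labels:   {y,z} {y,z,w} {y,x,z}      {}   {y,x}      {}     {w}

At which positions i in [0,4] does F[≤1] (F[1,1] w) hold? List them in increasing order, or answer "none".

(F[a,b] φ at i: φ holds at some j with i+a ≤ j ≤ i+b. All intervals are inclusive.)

0, 4

Evaluate at each i in [0,4]:
  i=0: ✓ (witness j=0)
  i=1: ✗ (none in [1,2])
  i=2: ✗ (none in [2,3])
  i=3: ✗ (none in [3,4])
  i=4: ✓ (witness j=5)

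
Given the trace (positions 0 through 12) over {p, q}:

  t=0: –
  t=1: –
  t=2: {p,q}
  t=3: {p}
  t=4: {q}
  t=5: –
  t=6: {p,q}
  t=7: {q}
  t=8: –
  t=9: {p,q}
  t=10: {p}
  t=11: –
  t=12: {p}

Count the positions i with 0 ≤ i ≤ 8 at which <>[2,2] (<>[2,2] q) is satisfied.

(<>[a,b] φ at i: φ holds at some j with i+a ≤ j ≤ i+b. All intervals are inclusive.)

4

Evaluate at each i in [0,8]:
  i=0: ✓ (witness j=2)
  i=1: ✗ (none in [3,3])
  i=2: ✓ (witness j=4)
  i=3: ✓ (witness j=5)
  i=4: ✗ (none in [6,6])
  i=5: ✓ (witness j=7)
  i=6: ✗ (none in [8,8])
  i=7: ✗ (none in [9,9])
  i=8: ✗ (none in [10,10])
Positions where it holds: {0, 2, 3, 5} → 4.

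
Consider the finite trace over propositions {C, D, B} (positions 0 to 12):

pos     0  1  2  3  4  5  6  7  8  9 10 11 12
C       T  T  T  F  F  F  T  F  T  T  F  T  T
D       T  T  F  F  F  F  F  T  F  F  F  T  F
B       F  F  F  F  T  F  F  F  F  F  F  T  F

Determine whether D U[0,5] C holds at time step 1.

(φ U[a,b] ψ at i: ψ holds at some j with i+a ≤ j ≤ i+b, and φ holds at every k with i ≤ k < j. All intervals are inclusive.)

Yes

Need some j in [1,6] with C, and D at every k in [1,j-1].
  j=1: C holds; no prefix to check → satisfied.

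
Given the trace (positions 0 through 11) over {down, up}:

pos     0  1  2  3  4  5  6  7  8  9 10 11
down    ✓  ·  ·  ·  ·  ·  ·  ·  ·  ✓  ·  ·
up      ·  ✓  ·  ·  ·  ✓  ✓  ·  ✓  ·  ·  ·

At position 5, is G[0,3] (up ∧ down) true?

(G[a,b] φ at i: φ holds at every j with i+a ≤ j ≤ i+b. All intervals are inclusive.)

Check (up ∧ down) at every j in [5,8]:
  j=5: false
  j=6: false
  j=7: false
  j=8: false
Fails at j=5 → formula fails.

False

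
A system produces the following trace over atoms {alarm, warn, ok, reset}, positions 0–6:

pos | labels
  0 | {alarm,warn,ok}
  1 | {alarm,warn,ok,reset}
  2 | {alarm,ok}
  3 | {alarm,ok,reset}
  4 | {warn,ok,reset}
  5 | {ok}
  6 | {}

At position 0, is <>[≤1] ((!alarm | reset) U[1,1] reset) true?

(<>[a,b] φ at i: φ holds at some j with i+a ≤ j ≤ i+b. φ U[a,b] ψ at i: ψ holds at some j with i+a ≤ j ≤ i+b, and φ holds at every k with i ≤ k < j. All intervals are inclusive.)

Check ((!alarm | reset) U[1,1] reset) at each j in [0,1]:
  j=0: fails
  j=1: fails
No position in the window satisfies it → formula fails.

No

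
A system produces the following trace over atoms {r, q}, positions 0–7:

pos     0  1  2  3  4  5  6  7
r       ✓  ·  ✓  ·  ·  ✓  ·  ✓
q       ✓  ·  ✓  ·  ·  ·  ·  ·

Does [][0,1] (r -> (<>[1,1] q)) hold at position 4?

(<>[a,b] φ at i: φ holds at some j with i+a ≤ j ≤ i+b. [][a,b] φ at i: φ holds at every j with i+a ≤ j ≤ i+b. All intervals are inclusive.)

No

Check (r -> (<>[1,1] q)) at every j in [4,5]:
  j=4: antecedent false → ✓
  j=5: antecedent true; consequent fails (none in [6,6]) → ✗
Fails at j=5 → formula fails.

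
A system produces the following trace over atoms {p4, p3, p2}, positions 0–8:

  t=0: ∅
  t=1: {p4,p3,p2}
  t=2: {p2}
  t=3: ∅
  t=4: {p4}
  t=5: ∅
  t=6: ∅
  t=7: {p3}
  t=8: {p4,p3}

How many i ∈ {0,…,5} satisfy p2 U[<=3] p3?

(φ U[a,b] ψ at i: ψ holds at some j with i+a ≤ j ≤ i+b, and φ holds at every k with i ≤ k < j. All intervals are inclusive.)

Evaluate at each i in [0,5]:
  i=0: ✗ (lhs fails at k=0 before rhs at j=1)
  i=1: ✓ (rhs at j=1)
  i=2: ✗ (no rhs in [2,5])
  i=3: ✗ (no rhs in [3,6])
  i=4: ✗ (lhs fails at k=4 before rhs at j=7)
  i=5: ✗ (lhs fails at k=5 before rhs at j=7)
Positions where it holds: {1} → 1.

1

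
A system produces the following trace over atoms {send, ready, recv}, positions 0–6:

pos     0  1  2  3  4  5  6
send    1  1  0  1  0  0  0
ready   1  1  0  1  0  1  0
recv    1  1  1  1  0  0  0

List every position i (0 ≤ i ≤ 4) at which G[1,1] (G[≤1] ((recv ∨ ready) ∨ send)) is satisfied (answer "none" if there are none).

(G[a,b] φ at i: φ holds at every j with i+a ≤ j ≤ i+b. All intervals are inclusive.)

0, 1

Evaluate at each i in [0,4]:
  i=0: ✓ (all of [1,1])
  i=1: ✓ (all of [2,2])
  i=2: ✗ (fails at j=3)
  i=3: ✗ (fails at j=4)
  i=4: ✗ (fails at j=5)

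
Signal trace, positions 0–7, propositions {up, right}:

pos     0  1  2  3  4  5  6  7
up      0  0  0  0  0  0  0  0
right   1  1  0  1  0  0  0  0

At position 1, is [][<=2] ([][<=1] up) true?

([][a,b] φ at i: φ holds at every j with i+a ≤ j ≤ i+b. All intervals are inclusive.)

False

Check [][<=1] up at every j in [1,3]:
  j=1: fails at 1
  j=2: fails at 2
  j=3: fails at 3
Fails at j=1 → formula fails.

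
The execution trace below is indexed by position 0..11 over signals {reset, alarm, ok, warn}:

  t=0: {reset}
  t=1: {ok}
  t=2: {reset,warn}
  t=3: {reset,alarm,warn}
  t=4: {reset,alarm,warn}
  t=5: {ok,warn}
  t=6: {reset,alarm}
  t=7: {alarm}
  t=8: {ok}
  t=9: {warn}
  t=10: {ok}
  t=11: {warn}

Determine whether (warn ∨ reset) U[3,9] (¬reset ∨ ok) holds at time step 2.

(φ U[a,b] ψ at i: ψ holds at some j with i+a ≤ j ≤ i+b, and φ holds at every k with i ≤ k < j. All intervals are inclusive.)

Holds

Need some j in [5,11] with (¬reset ∨ ok), and (warn ∨ reset) at every k in [2,j-1].
  j=5: (¬reset ∨ ok) holds; (warn ∨ reset) holds at every k in [2,4] → satisfied.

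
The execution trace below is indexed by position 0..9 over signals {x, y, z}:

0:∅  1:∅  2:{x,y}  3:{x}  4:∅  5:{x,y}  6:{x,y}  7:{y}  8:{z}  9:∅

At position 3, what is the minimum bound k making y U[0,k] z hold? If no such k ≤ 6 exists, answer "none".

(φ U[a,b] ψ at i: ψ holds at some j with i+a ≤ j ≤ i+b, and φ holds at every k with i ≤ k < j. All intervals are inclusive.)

none

Need earliest j ≥ 3 with z, and y at every k in [3,j-1].
  j=3: rhs fails.
  j=4: rhs fails.
  j=5: rhs fails.
  j=6: rhs fails.
  j=7: rhs fails.
  j=8: rhs holds but lhs fails at k=3.
  j=9: rhs fails.
No witness within the range → none.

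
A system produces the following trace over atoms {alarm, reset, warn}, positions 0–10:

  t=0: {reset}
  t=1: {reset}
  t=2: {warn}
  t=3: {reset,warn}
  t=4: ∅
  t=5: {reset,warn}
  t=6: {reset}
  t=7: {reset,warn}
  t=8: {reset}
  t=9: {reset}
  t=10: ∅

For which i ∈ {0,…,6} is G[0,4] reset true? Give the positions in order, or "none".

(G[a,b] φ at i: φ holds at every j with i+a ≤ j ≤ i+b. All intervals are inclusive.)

5

Evaluate at each i in [0,6]:
  i=0: ✗ (fails at j=2)
  i=1: ✗ (fails at j=2)
  i=2: ✗ (fails at j=2)
  i=3: ✗ (fails at j=4)
  i=4: ✗ (fails at j=4)
  i=5: ✓ (all of [5,9])
  i=6: ✗ (fails at j=10)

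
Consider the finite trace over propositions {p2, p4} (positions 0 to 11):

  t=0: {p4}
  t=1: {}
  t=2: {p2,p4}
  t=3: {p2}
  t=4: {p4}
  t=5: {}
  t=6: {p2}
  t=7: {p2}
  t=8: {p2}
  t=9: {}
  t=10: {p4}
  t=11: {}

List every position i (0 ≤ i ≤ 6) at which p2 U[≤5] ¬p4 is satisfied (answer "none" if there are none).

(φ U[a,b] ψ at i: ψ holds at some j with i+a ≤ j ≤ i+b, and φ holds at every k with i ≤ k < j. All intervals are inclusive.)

1, 2, 3, 5, 6

Evaluate at each i in [0,6]:
  i=0: ✗ (lhs fails at k=0 before rhs at j=1)
  i=1: ✓ (rhs at j=1)
  i=2: ✓ (rhs at j=3; lhs holds on [2,2])
  i=3: ✓ (rhs at j=3)
  i=4: ✗ (lhs fails at k=4 before rhs at j=5)
  i=5: ✓ (rhs at j=5)
  i=6: ✓ (rhs at j=6)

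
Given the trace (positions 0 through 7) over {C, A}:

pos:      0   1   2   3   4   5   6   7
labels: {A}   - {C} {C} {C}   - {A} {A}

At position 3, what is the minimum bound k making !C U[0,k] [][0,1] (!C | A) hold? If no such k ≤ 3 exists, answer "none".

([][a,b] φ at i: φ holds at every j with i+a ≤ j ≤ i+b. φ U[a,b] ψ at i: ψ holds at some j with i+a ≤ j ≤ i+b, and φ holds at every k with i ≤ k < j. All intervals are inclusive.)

none

Need earliest j ≥ 3 with [][0,1] (!C | A), and !C at every k in [3,j-1].
  j=3: rhs fails.
  j=4: rhs fails.
  j=5: rhs holds but lhs fails at k=3.
  j=6: rhs holds but lhs fails at k=3.
No witness within the range → none.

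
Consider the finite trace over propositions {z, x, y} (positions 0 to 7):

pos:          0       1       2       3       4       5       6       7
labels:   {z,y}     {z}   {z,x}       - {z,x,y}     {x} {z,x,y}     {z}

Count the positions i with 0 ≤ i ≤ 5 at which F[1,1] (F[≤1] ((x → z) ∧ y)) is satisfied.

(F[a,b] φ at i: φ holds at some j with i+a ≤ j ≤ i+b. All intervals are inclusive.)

4

Evaluate at each i in [0,5]:
  i=0: ✗ (none in [1,1])
  i=1: ✗ (none in [2,2])
  i=2: ✓ (witness j=3)
  i=3: ✓ (witness j=4)
  i=4: ✓ (witness j=5)
  i=5: ✓ (witness j=6)
Positions where it holds: {2, 3, 4, 5} → 4.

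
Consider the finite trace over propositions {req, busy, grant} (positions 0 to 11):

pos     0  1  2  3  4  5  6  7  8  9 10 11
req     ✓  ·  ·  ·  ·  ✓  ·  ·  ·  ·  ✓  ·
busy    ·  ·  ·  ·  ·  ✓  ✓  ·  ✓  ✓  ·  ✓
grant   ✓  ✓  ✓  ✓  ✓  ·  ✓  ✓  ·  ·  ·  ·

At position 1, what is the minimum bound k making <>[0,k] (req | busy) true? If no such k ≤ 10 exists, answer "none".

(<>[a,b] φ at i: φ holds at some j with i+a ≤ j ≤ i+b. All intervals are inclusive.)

Scan j = 1,2,… for (req | busy):
  j=1: fails
  j=2: fails
  j=3: fails
  j=4: fails
  j=5: holds
First hit at j=5, so smallest k = 5-1 = 4.

4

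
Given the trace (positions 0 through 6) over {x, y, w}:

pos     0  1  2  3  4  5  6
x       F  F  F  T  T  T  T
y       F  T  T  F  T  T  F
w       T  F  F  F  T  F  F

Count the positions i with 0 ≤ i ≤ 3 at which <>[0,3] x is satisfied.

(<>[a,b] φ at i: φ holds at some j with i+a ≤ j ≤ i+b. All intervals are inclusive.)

Evaluate at each i in [0,3]:
  i=0: ✓ (witness j=3)
  i=1: ✓ (witness j=3)
  i=2: ✓ (witness j=3)
  i=3: ✓ (witness j=3)
Positions where it holds: {0, 1, 2, 3} → 4.

4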